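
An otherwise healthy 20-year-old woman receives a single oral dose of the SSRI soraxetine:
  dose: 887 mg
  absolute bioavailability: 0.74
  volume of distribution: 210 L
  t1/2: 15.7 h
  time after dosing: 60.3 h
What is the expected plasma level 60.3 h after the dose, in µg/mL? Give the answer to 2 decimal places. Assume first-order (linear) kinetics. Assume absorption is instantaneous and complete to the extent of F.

Amount reaching circulation = F × Dose = 0.74 × 887.0 = 656.4 mg
C₀ = F·Dose / Vd = 656.4 / 210 = 3.126 mg/L
k = ln2 / t½ = 0.693147 / 15.7 = 0.04415 h⁻¹
C = C₀ · e^(−k·t) = 3.126 × e^(−0.04415 × 60.3)
  = 3.126 × 0.06979 = 0.2182 mg/L
(0.2182 mg/L = 0.2182 µg/mL)

0.22 µg/mL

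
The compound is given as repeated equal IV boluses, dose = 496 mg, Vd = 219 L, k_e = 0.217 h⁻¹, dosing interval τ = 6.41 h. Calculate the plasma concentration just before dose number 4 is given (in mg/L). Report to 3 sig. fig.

0.739 mg/L

C₀ per dose = Dose / Vd = 496 / 219 = 2.265 mg/L
Fraction remaining after one interval: r = e^(−kτ) = e^(−0.2170 × 6.41) = 0.2488
Before dose 4, 3 doses have been given (aged 1τ, 2τ, 3τ).
C_trough = C₀ × (r + r² + … + r^3) = C₀ × r(1−r^3)/(1−r)
        = 2.265 × 0.2488 × (1 − 0.01540) / (1 − 0.2488) = 0.7386 mg/L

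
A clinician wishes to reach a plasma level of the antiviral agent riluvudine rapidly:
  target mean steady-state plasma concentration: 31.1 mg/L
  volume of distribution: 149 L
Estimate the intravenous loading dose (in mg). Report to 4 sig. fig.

LD = Css × Vd = 31.1 × 149 = 4634 mg

4634 mg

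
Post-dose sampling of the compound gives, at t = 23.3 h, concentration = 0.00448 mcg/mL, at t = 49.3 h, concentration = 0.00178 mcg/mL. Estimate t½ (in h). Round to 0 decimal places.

20 h

k = ln(C₁/C₂) / (t₂ − t₁) = ln(0.00448/0.00178) / (49.3 − 23.3)
  = 0.9230 / 26.00 = 0.03550 h⁻¹
t½ = ln2 / k = 0.693147 / 0.03550 = 19.53 h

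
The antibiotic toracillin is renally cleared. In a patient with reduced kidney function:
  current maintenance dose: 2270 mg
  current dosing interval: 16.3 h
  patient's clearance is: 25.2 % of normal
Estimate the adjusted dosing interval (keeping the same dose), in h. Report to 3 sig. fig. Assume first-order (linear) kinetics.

64.7 h

To keep the same average steady-state level, dosing rate must scale with clearance.
CL ratio = 25.2 / 100 = 0.2520
New interval (same dose) = 16.3 / 0.2520 = 64.68 h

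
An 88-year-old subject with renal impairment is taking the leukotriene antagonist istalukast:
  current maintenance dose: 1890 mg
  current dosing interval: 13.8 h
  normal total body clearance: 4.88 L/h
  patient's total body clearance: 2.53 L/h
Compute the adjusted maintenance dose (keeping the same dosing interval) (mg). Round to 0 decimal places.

980 mg

To keep the same average steady-state level, dosing rate must scale with clearance.
CL ratio = 2.53 / 4.88 = 0.5184
New dose (same interval) = 1890 × 0.5184 = 979.8 mg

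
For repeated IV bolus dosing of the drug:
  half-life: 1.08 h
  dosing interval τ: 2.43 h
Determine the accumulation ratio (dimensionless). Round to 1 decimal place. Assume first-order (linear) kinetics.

k = ln2 / t½ = 0.693147 / 1.08 = 0.6418 h⁻¹
e^(−kτ) = e^(−0.6418 × 2.43) = 0.2102
Accumulation ratio R = 1 / (1 − e^(−kτ)) = 1 / (1 − 0.2102) = 1.266

1.3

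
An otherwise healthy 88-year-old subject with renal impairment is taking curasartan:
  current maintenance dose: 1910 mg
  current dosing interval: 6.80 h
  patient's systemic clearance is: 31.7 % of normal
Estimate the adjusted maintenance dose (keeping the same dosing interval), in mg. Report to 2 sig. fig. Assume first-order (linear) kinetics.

To keep the same average steady-state level, dosing rate must scale with clearance.
CL ratio = 31.7 / 100 = 0.3170
New dose (same interval) = 1910 × 0.3170 = 605.5 mg

610 mg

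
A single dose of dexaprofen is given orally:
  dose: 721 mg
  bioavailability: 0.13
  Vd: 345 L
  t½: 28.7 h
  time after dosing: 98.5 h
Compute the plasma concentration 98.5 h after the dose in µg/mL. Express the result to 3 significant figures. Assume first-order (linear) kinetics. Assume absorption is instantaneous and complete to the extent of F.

0.0252 µg/mL

Amount reaching circulation = F × Dose = 0.13 × 721.0 = 93.73 mg
C₀ = F·Dose / Vd = 93.73 / 345 = 0.2717 mg/L
k = ln2 / t½ = 0.693147 / 28.7 = 0.02415 h⁻¹
C = C₀ · e^(−k·t) = 0.2717 × e^(−0.02415 × 98.5)
  = 0.2717 × 0.09266 = 0.02518 mg/L
(0.02518 mg/L = 0.02518 µg/mL)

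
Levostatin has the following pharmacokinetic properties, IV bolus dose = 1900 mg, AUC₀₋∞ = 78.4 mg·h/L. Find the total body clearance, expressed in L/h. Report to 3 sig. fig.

24.2 L/h

CL = Dose / AUC = 1900 / 78.4 = 24.23 L/h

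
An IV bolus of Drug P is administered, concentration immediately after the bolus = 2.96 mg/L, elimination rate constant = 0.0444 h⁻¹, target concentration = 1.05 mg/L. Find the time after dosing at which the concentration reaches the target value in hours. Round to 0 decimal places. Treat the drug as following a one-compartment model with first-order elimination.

t = ln(C₀ / C) / k = ln(2.960 / 1.05) / 0.04440
  = ln(2.819) / 0.04440 = 1.036 / 0.04440 = 23.33 h

23 h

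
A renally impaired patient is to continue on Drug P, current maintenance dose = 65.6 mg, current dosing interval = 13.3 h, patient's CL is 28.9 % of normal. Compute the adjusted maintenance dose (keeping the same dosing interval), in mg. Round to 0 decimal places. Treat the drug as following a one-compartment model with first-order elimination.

19 mg

To keep the same average steady-state level, dosing rate must scale with clearance.
CL ratio = 28.9 / 100 = 0.2890
New dose (same interval) = 65.6 × 0.2890 = 18.96 mg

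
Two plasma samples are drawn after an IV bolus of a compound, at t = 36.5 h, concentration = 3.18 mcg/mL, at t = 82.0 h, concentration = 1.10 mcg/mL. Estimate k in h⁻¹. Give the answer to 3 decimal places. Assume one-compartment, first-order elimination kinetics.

0.023 h⁻¹

k = ln(C₁/C₂) / (t₂ − t₁) = ln(3.18/1.10) / (82.0 − 36.5)
  = 1.062 / 45.50 = 0.02334 h⁻¹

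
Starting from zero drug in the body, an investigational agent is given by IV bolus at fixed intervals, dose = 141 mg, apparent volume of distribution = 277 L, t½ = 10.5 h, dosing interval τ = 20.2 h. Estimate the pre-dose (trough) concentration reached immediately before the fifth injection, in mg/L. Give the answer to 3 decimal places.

0.181 mg/L

C₀ per dose = Dose / Vd = 141 / 277 = 0.5090 mg/L
k = ln2 / t½ = 0.693147 / 10.5 = 0.06601 h⁻¹
Fraction remaining after one interval: r = e^(−kτ) = e^(−0.06601 × 20.2) = 0.2636
Before dose 5, 4 doses have been given (aged 1τ, 2τ, 3τ, 4τ).
C_trough = C₀ × (r + r² + … + r^4) = C₀ × r(1−r^4)/(1−r)
        = 0.5090 × 0.2636 × (1 − 0.004828) / (1 − 0.2636) = 0.1813 mg/L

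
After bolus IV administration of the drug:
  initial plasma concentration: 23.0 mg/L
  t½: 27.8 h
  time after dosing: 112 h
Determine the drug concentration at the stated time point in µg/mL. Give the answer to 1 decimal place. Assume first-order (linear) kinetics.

1.4 µg/mL

k = ln2 / t½ = 0.693147 / 27.8 = 0.02493 h⁻¹
C = C₀ · e^(−k·t) = 23.00 × e^(−0.02493 × 112)
  = 23.00 × 0.06129 = 1.410 mg/L
(1.410 mg/L = 1.410 µg/mL)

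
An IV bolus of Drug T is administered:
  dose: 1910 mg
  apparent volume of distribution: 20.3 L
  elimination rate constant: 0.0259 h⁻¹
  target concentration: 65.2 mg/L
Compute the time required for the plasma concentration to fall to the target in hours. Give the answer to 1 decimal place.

C₀ = Dose / Vd = 1910 / 20.3 = 94.09 mg/L
t = ln(C₀ / C) / k = ln(94.09 / 65.2) / 0.02590
  = ln(1.443) / 0.02590 = 0.3667 / 0.02590 = 14.16 h

14.2 h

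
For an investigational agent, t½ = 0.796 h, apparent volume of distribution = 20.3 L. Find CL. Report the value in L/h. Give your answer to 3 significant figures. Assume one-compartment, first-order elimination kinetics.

17.7 L/h

k = ln2 / t½ = 0.693147 / 0.796 = 0.8708 h⁻¹
CL = k × Vd = 0.8708 × 20.3 = 17.68 L/h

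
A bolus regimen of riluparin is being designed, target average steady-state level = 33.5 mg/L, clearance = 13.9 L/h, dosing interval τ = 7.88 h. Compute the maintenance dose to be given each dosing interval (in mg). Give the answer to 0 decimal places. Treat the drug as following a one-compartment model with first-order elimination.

3669 mg

At steady state, Dose/τ = Css × CL.
Dose = Css × CL × τ = 33.5 × 13.90 × 7.88 = 3669 mg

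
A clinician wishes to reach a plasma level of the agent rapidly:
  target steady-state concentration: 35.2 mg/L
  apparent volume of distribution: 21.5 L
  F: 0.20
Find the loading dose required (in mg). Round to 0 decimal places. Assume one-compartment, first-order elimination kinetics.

LD = Css × Vd / F = 35.2 × 21.5 / 0.20 = 3784 mg

3784 mg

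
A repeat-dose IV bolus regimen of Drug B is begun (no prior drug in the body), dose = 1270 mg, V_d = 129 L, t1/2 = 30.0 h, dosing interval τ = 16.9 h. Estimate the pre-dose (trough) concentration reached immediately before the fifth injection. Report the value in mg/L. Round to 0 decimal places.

16 mg/L

C₀ per dose = Dose / Vd = 1270 / 129 = 9.845 mg/L
k = ln2 / t½ = 0.693147 / 30.0 = 0.02310 h⁻¹
Fraction remaining after one interval: r = e^(−kτ) = e^(−0.02310 × 16.9) = 0.6768
Before dose 5, 4 doses have been given (aged 1τ, 2τ, 3τ, 4τ).
C_trough = C₀ × (r + r² + … + r^4) = C₀ × r(1−r^4)/(1−r)
        = 9.845 × 0.6768 × (1 − 0.2098) / (1 − 0.6768) = 16.29 mg/L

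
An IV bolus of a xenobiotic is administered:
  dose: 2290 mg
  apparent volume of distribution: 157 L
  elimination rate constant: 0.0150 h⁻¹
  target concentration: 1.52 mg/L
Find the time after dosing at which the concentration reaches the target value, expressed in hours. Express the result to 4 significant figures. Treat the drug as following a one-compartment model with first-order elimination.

150.8 h

C₀ = Dose / Vd = 2290 / 157 = 14.59 mg/L
t = ln(C₀ / C) / k = ln(14.59 / 1.52) / 0.01500
  = ln(9.599) / 0.01500 = 2.262 / 0.01500 = 150.8 h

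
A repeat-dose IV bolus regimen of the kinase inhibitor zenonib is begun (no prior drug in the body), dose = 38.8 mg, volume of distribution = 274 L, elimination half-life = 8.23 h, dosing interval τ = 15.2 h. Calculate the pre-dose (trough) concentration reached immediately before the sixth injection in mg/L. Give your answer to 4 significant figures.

0.05443 mg/L

C₀ per dose = Dose / Vd = 38.8 / 274 = 0.1416 mg/L
k = ln2 / t½ = 0.693147 / 8.23 = 0.08422 h⁻¹
Fraction remaining after one interval: r = e^(−kτ) = e^(−0.08422 × 15.2) = 0.2780
Before dose 6, 5 doses have been given (aged 1τ, 2τ, 3τ, 4τ, 5τ).
C_trough = C₀ × (r + r² + … + r^5) = C₀ × r(1−r^5)/(1−r)
        = 0.1416 × 0.2780 × (1 − 0.001660) / (1 − 0.2780) = 0.05443 mg/L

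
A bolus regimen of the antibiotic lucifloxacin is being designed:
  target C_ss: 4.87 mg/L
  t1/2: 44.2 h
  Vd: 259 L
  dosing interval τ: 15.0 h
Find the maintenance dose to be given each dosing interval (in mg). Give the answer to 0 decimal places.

297 mg

k = ln2 / t½ = 0.693147 / 44.2 = 0.01568 h⁻¹
CL = k × Vd = 0.01568 × 259 = 4.061 L/h
At steady state, Dose/τ = Css × CL.
Dose = Css × CL × τ = 4.87 × 4.061 × 15.0 = 296.7 mg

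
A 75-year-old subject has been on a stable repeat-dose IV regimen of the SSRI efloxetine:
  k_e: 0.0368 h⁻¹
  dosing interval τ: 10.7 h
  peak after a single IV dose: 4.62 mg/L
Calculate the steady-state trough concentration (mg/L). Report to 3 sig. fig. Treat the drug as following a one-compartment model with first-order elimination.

e^(−kτ) = e^(−0.03680 × 10.7) = 0.6745
Accumulation ratio R = 1 / (1 − e^(−kτ)) = 1 / (1 − 0.6745) = 3.072
Steady-state trough = C₀ × R × e^(−kτ) = 4.62 × 3.072 × 0.6745 = 9.573 mg/L

9.57 mg/L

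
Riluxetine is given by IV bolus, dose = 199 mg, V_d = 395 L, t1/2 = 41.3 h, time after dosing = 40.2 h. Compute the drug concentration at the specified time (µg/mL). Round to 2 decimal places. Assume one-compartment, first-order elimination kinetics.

0.26 µg/mL

C₀ = Dose / Vd = 199.0 / 395 = 0.5038 mg/L
k = ln2 / t½ = 0.693147 / 41.3 = 0.01678 h⁻¹
C = C₀ · e^(−k·t) = 0.5038 × e^(−0.01678 × 40.2)
  = 0.5038 × 0.5094 = 0.2566 mg/L
(0.2566 mg/L = 0.2566 µg/mL)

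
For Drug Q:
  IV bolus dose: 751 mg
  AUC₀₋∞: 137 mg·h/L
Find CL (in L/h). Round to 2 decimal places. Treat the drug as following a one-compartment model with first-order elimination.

5.48 L/h

CL = Dose / AUC = 751 / 137 = 5.482 L/h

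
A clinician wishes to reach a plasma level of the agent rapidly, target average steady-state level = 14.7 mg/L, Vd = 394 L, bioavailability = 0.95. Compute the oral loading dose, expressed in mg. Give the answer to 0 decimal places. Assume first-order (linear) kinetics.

6097 mg

LD = Css × Vd / F = 14.7 × 394 / 0.95 = 6097 mg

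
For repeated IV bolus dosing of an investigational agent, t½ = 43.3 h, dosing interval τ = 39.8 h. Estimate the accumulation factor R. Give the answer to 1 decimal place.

k = ln2 / t½ = 0.693147 / 43.3 = 0.01601 h⁻¹
e^(−kτ) = e^(−0.01601 × 39.8) = 0.5288
Accumulation ratio R = 1 / (1 − e^(−kτ)) = 1 / (1 − 0.5288) = 2.122

2.1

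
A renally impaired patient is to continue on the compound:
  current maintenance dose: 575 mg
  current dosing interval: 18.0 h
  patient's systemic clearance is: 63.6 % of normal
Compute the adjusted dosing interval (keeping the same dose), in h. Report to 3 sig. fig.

28.3 h

To keep the same average steady-state level, dosing rate must scale with clearance.
CL ratio = 63.6 / 100 = 0.6360
New interval (same dose) = 18.0 / 0.6360 = 28.30 h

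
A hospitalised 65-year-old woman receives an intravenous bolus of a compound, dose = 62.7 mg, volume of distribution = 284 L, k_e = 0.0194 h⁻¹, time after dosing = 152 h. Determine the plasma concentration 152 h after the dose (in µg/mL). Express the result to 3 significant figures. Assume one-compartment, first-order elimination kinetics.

C₀ = Dose / Vd = 62.70 / 284 = 0.2208 mg/L
C = C₀ · e^(−k·t) = 0.2208 × e^(−0.01940 × 152)
  = 0.2208 × 0.05240 = 0.01157 mg/L
(0.01157 mg/L = 0.01157 µg/mL)

0.0116 µg/mL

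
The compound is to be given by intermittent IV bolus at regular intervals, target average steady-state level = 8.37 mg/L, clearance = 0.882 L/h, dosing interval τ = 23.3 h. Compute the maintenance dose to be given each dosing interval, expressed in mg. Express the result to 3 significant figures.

172 mg

At steady state, Dose/τ = Css × CL.
Dose = Css × CL × τ = 8.37 × 0.8820 × 23.3 = 172.0 mg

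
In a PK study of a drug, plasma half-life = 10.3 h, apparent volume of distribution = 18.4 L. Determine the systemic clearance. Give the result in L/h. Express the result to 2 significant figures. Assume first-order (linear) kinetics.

k = ln2 / t½ = 0.693147 / 10.3 = 0.06730 h⁻¹
CL = k × Vd = 0.06730 × 18.4 = 1.238 L/h

1.2 L/h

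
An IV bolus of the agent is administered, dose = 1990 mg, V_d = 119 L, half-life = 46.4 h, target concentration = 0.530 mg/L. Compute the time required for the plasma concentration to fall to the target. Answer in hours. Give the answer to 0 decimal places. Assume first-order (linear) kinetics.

C₀ = Dose / Vd = 1990 / 119 = 16.72 mg/L
k = ln2 / t½ = 0.693147 / 46.4 = 0.01494 h⁻¹
t = ln(C₀ / C) / k = ln(16.72 / 0.530) / 0.01494
  = ln(31.55) / 0.01494 = 3.452 / 0.01494 = 231.1 h

231 h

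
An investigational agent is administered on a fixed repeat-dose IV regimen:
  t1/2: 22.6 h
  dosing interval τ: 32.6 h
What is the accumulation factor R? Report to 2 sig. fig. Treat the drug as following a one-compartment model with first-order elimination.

k = ln2 / t½ = 0.693147 / 22.6 = 0.03067 h⁻¹
e^(−kτ) = e^(−0.03067 × 32.6) = 0.3679
Accumulation ratio R = 1 / (1 − e^(−kτ)) = 1 / (1 − 0.3679) = 1.582

1.6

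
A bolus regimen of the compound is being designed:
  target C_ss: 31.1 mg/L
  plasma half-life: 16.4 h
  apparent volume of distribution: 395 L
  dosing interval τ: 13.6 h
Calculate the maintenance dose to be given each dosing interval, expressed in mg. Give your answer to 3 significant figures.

7060 mg

k = ln2 / t½ = 0.693147 / 16.4 = 0.04227 h⁻¹
CL = k × Vd = 0.04227 × 395 = 16.70 L/h
At steady state, Dose/τ = Css × CL.
Dose = Css × CL × τ = 31.1 × 16.70 × 13.6 = 7063 mg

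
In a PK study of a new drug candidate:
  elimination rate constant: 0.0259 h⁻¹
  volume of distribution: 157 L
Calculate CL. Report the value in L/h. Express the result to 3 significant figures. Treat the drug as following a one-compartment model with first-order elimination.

CL = k × Vd = 0.0259 × 157 = 4.066 L/h

4.07 L/h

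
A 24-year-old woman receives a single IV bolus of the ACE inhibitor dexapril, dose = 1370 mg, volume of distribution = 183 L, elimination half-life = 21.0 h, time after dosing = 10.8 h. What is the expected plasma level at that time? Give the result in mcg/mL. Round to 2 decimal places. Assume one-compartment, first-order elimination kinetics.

5.24 mcg/mL

C₀ = Dose / Vd = 1370 / 183 = 7.486 mg/L
k = ln2 / t½ = 0.693147 / 21.0 = 0.03301 h⁻¹
C = C₀ · e^(−k·t) = 7.486 × e^(−0.03301 × 10.8)
  = 7.486 × 0.7001 = 5.241 mg/L
(5.241 mg/L = 5.241 mcg/mL)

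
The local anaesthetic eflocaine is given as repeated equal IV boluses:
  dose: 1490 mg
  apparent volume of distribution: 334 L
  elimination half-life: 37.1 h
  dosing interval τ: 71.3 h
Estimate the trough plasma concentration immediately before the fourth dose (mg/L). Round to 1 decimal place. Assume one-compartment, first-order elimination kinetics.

C₀ per dose = Dose / Vd = 1490 / 334 = 4.461 mg/L
k = ln2 / t½ = 0.693147 / 37.1 = 0.01868 h⁻¹
Fraction remaining after one interval: r = e^(−kτ) = e^(−0.01868 × 71.3) = 0.2640
Before dose 4, 3 doses have been given (aged 1τ, 2τ, 3τ).
C_trough = C₀ × (r + r² + … + r^3) = C₀ × r(1−r^3)/(1−r)
        = 4.461 × 0.2640 × (1 − 0.01840) / (1 − 0.2640) = 1.571 mg/L

1.6 mg/L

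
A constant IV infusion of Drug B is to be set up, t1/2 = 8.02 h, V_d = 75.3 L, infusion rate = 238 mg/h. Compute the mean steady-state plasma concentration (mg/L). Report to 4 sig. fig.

k = ln2 / t½ = 0.693147 / 8.02 = 0.08643 h⁻¹
CL = k × Vd = 0.08643 × 75.3 = 6.508 L/h
At steady state Css = R₀ / CL = 238 / 6.508 = 36.57 mg/L

36.57 mg/L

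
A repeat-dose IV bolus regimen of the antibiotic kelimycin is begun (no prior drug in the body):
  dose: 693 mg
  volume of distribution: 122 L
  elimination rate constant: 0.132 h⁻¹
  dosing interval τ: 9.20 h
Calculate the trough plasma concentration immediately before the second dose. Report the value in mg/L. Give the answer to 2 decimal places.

1.69 mg/L

C₀ per dose = Dose / Vd = 693 / 122 = 5.680 mg/L
Fraction remaining after one interval: r = e^(−kτ) = e^(−0.1320 × 9.20) = 0.2969
Before dose 2, 1 dose has been given (aged 1τ).
C_trough = C₀ × r = 5.680 × 0.2969 = 1.686 mg/L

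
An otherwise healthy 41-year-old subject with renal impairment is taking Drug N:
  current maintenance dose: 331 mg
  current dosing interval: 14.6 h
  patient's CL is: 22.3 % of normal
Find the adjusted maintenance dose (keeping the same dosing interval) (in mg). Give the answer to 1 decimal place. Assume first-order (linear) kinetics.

73.8 mg

To keep the same average steady-state level, dosing rate must scale with clearance.
CL ratio = 22.3 / 100 = 0.2230
New dose (same interval) = 331 × 0.2230 = 73.81 mg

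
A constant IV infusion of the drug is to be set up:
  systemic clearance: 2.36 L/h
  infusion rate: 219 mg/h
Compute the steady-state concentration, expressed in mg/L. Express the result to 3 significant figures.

92.8 mg/L

At steady state Css = R₀ / CL = 219 / 2.360 = 92.80 mg/L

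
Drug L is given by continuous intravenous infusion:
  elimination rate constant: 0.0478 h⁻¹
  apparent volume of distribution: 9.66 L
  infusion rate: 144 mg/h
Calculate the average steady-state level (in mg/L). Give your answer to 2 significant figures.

CL = k × Vd = 0.04780 × 9.66 = 0.4617 L/h
At steady state Css = R₀ / CL = 144 / 0.4617 = 311.9 mg/L

310 mg/L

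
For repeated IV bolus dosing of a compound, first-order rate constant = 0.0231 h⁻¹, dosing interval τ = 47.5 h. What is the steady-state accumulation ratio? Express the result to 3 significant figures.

e^(−kτ) = e^(−0.02310 × 47.5) = 0.3338
Accumulation ratio R = 1 / (1 − e^(−kτ)) = 1 / (1 − 0.3338) = 1.501

1.50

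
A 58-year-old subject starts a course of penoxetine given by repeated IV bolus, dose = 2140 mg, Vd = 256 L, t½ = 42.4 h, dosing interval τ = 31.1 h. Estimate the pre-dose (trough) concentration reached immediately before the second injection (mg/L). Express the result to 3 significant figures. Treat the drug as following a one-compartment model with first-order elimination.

5.03 mg/L

C₀ per dose = Dose / Vd = 2140 / 256 = 8.359 mg/L
k = ln2 / t½ = 0.693147 / 42.4 = 0.01635 h⁻¹
Fraction remaining after one interval: r = e^(−kτ) = e^(−0.01635 × 31.1) = 0.6014
Before dose 2, 1 dose has been given (aged 1τ).
C_trough = C₀ × r = 8.359 × 0.6014 = 5.027 mg/L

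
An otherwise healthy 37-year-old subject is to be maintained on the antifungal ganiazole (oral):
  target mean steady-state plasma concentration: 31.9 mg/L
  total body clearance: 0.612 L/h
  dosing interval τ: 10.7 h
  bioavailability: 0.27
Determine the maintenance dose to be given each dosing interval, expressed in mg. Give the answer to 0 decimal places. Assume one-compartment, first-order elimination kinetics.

At steady state, F × (Dose/τ) = Css × CL.
Dose = Css × CL × τ / F = 31.9 × 0.6120 × 10.7 / 0.27 = 773.7 mg

774 mg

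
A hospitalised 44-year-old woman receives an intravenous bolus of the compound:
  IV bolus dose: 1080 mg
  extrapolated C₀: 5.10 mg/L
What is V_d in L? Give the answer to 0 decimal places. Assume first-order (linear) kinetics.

212 L

Vd = Dose / C₀ = 1080 / 5.10 = 211.8 L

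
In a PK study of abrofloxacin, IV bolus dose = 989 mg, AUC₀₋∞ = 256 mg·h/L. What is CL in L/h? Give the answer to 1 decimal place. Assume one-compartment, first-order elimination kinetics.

CL = Dose / AUC = 989 / 256 = 3.863 L/h

3.9 L/h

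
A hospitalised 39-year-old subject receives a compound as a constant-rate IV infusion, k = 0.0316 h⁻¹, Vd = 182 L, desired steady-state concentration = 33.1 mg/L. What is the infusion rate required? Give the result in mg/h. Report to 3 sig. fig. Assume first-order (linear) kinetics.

CL = k × Vd = 0.03160 × 182 = 5.751 L/h
At steady state, infusion rate R₀ = Css × CL = 33.1 × 5.751 = 190.4 mg/h

190 mg/h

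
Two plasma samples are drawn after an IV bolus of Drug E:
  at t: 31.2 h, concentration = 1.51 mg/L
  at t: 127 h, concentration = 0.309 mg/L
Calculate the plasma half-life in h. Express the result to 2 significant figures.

42 h

k = ln(C₁/C₂) / (t₂ − t₁) = ln(1.51/0.309) / (127 − 31.2)
  = 1.587 / 95.80 = 0.01657 h⁻¹
t½ = ln2 / k = 0.693147 / 0.01657 = 41.83 h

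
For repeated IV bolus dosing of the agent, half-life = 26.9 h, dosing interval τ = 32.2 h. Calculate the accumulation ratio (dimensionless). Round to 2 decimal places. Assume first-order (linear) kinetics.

1.77

k = ln2 / t½ = 0.693147 / 26.9 = 0.02577 h⁻¹
e^(−kτ) = e^(−0.02577 × 32.2) = 0.4361
Accumulation ratio R = 1 / (1 − e^(−kτ)) = 1 / (1 − 0.4361) = 1.773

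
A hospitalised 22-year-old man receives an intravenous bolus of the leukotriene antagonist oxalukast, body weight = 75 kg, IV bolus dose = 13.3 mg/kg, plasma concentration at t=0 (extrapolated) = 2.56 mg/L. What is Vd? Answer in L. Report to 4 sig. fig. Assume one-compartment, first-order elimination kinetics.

Dose = 13.3 × 75 = 997.5 mg
Vd = Dose / C₀ = 997.5 / 2.56 = 389.6 L

389.6 L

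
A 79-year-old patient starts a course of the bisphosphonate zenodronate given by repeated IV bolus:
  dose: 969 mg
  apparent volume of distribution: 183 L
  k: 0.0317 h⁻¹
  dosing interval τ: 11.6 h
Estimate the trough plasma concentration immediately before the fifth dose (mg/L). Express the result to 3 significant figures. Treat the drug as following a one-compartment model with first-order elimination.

C₀ per dose = Dose / Vd = 969 / 183 = 5.295 mg/L
Fraction remaining after one interval: r = e^(−kτ) = e^(−0.03170 × 11.6) = 0.6923
Before dose 5, 4 doses have been given (aged 1τ, 2τ, 3τ, 4τ).
C_trough = C₀ × (r + r² + … + r^4) = C₀ × r(1−r^4)/(1−r)
        = 5.295 × 0.6923 × (1 − 0.2297) / (1 − 0.6923) = 9.177 mg/L

9.18 mg/L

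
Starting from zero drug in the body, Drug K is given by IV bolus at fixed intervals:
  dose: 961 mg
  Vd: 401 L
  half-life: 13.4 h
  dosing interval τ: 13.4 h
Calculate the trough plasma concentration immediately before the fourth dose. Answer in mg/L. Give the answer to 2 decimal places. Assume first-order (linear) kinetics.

2.10 mg/L

C₀ per dose = Dose / Vd = 961 / 401 = 2.397 mg/L
k = ln2 / t½ = 0.693147 / 13.4 = 0.05173 h⁻¹
Fraction remaining after one interval: r = e^(−kτ) = e^(−0.05173 × 13.4) = 0.5000
Before dose 4, 3 doses have been given (aged 1τ, 2τ, 3τ).
C_trough = C₀ × (r + r² + … + r^3) = C₀ × r(1−r^3)/(1−r)
        = 2.397 × 0.5000 × (1 − 0.1250) / (1 − 0.5000) = 2.097 mg/L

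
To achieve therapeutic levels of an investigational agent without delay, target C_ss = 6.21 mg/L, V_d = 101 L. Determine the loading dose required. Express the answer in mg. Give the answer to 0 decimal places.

LD = Css × Vd = 6.21 × 101 = 627.2 mg

627 mg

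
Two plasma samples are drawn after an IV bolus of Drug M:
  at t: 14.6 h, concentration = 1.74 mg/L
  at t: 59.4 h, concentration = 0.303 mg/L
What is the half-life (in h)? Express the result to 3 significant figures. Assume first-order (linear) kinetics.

k = ln(C₁/C₂) / (t₂ − t₁) = ln(1.74/0.303) / (59.4 − 14.6)
  = 1.748 / 44.80 = 0.03902 h⁻¹
t½ = ln2 / k = 0.693147 / 0.03902 = 17.76 h

17.8 h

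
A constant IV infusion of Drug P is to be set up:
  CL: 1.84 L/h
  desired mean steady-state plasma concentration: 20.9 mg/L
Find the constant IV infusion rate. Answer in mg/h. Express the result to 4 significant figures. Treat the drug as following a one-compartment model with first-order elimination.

At steady state, infusion rate R₀ = Css × CL = 20.9 × 1.840 = 38.46 mg/h

38.46 mg/h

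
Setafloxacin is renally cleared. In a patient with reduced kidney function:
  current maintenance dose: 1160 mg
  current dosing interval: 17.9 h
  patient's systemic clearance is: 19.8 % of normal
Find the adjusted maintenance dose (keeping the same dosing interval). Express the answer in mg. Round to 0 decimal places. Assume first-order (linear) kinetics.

To keep the same average steady-state level, dosing rate must scale with clearance.
CL ratio = 19.8 / 100 = 0.1980
New dose (same interval) = 1160 × 0.1980 = 229.7 mg

230 mg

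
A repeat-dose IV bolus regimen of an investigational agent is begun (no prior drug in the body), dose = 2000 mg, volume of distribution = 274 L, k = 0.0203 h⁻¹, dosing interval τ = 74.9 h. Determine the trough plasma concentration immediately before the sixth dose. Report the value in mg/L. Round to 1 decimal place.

2.0 mg/L

C₀ per dose = Dose / Vd = 2000 / 274 = 7.299 mg/L
Fraction remaining after one interval: r = e^(−kτ) = e^(−0.02030 × 74.9) = 0.2186
Before dose 6, 5 doses have been given (aged 1τ, 2τ, 3τ, 4τ, 5τ).
C_trough = C₀ × (r + r² + … + r^5) = C₀ × r(1−r^5)/(1−r)
        = 7.299 × 0.2186 × (1 − 0.0004992) / (1 − 0.2186) = 2.041 mg/L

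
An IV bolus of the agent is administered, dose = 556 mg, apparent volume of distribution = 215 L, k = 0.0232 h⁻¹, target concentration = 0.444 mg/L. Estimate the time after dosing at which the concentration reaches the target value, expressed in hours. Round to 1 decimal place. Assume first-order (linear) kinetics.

C₀ = Dose / Vd = 556.0 / 215 = 2.586 mg/L
t = ln(C₀ / C) / k = ln(2.586 / 0.444) / 0.02320
  = ln(5.824) / 0.02320 = 1.762 / 0.02320 = 75.95 h

76.0 h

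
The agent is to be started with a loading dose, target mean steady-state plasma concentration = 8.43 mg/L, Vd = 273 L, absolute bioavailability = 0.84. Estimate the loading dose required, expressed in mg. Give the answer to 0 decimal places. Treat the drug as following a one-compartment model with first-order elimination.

LD = Css × Vd / F = 8.43 × 273 / 0.84 = 2740 mg

2740 mg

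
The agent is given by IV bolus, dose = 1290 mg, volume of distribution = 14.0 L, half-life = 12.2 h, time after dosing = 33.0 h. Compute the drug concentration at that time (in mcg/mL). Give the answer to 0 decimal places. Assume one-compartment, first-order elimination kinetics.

C₀ = Dose / Vd = 1290 / 14.0 = 92.14 mg/L
k = ln2 / t½ = 0.693147 / 12.2 = 0.05682 h⁻¹
C = C₀ · e^(−k·t) = 92.14 × e^(−0.05682 × 33.0)
  = 92.14 × 0.1533 = 14.13 mg/L
(14.13 mg/L = 14.13 mcg/mL)

14 mcg/mL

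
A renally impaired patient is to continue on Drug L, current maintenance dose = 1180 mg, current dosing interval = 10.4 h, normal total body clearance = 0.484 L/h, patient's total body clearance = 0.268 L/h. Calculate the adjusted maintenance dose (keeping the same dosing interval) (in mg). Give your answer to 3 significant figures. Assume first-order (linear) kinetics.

653 mg

To keep the same average steady-state level, dosing rate must scale with clearance.
CL ratio = 0.268 / 0.484 = 0.5537
New dose (same interval) = 1180 × 0.5537 = 653.4 mg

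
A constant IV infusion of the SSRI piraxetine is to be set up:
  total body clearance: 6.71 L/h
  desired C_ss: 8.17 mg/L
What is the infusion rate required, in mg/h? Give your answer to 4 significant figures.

54.82 mg/h

At steady state, infusion rate R₀ = Css × CL = 8.17 × 6.710 = 54.82 mg/h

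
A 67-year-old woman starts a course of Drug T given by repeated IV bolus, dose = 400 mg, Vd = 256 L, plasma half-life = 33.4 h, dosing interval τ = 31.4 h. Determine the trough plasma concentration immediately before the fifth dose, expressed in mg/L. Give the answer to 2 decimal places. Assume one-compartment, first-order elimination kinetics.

C₀ per dose = Dose / Vd = 400 / 256 = 1.563 mg/L
k = ln2 / t½ = 0.693147 / 33.4 = 0.02075 h⁻¹
Fraction remaining after one interval: r = e^(−kτ) = e^(−0.02075 × 31.4) = 0.5212
Before dose 5, 4 doses have been given (aged 1τ, 2τ, 3τ, 4τ).
C_trough = C₀ × (r + r² + … + r^4) = C₀ × r(1−r^4)/(1−r)
        = 1.563 × 0.5212 × (1 − 0.07379) / (1 − 0.5212) = 1.576 mg/L

1.58 mg/L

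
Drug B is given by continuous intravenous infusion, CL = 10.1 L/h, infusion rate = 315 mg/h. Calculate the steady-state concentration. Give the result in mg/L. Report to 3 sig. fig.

At steady state Css = R₀ / CL = 315 / 10.10 = 31.19 mg/L

31.2 mg/L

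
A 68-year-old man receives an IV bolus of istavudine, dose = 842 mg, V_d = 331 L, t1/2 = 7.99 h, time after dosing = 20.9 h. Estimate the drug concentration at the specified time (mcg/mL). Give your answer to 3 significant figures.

0.415 mcg/mL

C₀ = Dose / Vd = 842.0 / 331 = 2.544 mg/L
k = ln2 / t½ = 0.693147 / 7.99 = 0.08675 h⁻¹
C = C₀ · e^(−k·t) = 2.544 × e^(−0.08675 × 20.9)
  = 2.544 × 0.1632 = 0.4152 mg/L
(0.4152 mg/L = 0.4152 mcg/mL)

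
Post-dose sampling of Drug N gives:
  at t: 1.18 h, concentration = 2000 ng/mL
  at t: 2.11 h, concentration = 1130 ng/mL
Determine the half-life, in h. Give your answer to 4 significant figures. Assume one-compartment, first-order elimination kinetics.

k = ln(C₁/C₂) / (t₂ − t₁) = ln(2000/1130) / (2.11 − 1.18)
  = 0.5709 / 0.9300 = 0.6139 h⁻¹
t½ = ln2 / k = 0.693147 / 0.6139 = 1.129 h

1.129 h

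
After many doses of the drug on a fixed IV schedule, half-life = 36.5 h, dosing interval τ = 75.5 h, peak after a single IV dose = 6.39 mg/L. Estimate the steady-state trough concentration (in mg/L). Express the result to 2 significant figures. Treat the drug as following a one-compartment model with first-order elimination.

2.0 mg/L

k = ln2 / t½ = 0.693147 / 36.5 = 0.01899 h⁻¹
e^(−kτ) = e^(−0.01899 × 75.5) = 0.2384
Accumulation ratio R = 1 / (1 − e^(−kτ)) = 1 / (1 − 0.2384) = 1.313
Steady-state trough = C₀ × R × e^(−kτ) = 6.39 × 1.313 × 0.2384 = 2.000 mg/L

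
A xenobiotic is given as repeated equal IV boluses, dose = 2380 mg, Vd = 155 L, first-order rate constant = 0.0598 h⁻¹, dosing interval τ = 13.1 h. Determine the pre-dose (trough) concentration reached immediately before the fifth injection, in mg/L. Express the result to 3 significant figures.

C₀ per dose = Dose / Vd = 2380 / 155 = 15.35 mg/L
Fraction remaining after one interval: r = e^(−kτ) = e^(−0.05980 × 13.1) = 0.4569
Before dose 5, 4 doses have been given (aged 1τ, 2τ, 3τ, 4τ).
C_trough = C₀ × (r + r² + … + r^4) = C₀ × r(1−r^4)/(1−r)
        = 15.35 × 0.4569 × (1 − 0.04358) / (1 − 0.4569) = 12.35 mg/L

12.4 mg/L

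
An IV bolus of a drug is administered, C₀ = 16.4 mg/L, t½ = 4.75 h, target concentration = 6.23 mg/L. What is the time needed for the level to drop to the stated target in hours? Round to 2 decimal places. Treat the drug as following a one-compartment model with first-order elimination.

k = ln2 / t½ = 0.693147 / 4.75 = 0.1459 h⁻¹
t = ln(C₀ / C) / k = ln(16.40 / 6.23) / 0.1459
  = ln(2.632) / 0.1459 = 0.9677 / 0.1459 = 6.633 h

6.63 h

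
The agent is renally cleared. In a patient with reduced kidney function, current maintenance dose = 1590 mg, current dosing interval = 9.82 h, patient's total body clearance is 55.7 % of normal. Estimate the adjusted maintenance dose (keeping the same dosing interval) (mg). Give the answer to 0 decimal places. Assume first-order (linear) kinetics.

To keep the same average steady-state level, dosing rate must scale with clearance.
CL ratio = 55.7 / 100 = 0.5570
New dose (same interval) = 1590 × 0.5570 = 885.6 mg

886 mg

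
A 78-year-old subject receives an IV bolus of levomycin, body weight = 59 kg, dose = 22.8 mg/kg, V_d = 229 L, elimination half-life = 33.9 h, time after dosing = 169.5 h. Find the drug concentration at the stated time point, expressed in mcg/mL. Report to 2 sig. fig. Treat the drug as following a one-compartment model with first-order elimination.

Total dose = 22.8 × 59 = 1345 mg
C₀ = Dose / Vd = 1345 / 229 = 5.873 mg/L
k = ln2 / t½ = 0.693147 / 33.9 = 0.02045 h⁻¹
t / t½ = 169.5 / 33.9 = 5 half-lives
C = C₀ × (1/2)^5 = 5.873 × 0.03125 = 0.1835 mg/L
(0.1835 mg/L = 0.1835 mcg/mL)

0.18 mcg/mL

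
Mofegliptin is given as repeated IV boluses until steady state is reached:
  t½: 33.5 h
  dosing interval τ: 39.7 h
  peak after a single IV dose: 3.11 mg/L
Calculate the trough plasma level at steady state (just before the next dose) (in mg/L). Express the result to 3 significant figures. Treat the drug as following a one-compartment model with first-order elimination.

2.44 mg/L

k = ln2 / t½ = 0.693147 / 33.5 = 0.02069 h⁻¹
e^(−kτ) = e^(−0.02069 × 39.7) = 0.4398
Accumulation ratio R = 1 / (1 − e^(−kτ)) = 1 / (1 − 0.4398) = 1.785
Steady-state trough = C₀ × R × e^(−kτ) = 3.11 × 1.785 × 0.4398 = 2.441 mg/L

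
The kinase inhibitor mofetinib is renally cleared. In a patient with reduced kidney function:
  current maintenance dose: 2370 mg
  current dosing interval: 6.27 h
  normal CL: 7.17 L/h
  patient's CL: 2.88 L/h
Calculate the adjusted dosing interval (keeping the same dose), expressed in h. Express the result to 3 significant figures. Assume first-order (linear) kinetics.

To keep the same average steady-state level, dosing rate must scale with clearance.
CL ratio = 2.88 / 7.17 = 0.4017
New interval (same dose) = 6.27 / 0.4017 = 15.61 h

15.6 h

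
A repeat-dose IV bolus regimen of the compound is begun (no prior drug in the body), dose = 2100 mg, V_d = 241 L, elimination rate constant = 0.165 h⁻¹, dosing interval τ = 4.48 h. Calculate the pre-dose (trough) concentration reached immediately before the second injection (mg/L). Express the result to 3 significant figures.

4.16 mg/L

C₀ per dose = Dose / Vd = 2100 / 241 = 8.714 mg/L
Fraction remaining after one interval: r = e^(−kτ) = e^(−0.1650 × 4.48) = 0.4775
Before dose 2, 1 dose has been given (aged 1τ).
C_trough = C₀ × r = 8.714 × 0.4775 = 4.161 mg/L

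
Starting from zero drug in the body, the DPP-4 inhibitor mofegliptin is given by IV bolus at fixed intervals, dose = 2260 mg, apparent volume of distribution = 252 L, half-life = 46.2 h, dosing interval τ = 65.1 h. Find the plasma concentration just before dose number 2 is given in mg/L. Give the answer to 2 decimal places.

3.38 mg/L

C₀ per dose = Dose / Vd = 2260 / 252 = 8.968 mg/L
k = ln2 / t½ = 0.693147 / 46.2 = 0.01500 h⁻¹
Fraction remaining after one interval: r = e^(−kτ) = e^(−0.01500 × 65.1) = 0.3766
Before dose 2, 1 dose has been given (aged 1τ).
C_trough = C₀ × r = 8.968 × 0.3766 = 3.377 mg/L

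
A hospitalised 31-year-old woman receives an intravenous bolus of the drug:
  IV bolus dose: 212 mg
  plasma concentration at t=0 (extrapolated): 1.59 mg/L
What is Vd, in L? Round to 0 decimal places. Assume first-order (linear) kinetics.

Vd = Dose / C₀ = 212.0 / 1.59 = 133.3 L

133 L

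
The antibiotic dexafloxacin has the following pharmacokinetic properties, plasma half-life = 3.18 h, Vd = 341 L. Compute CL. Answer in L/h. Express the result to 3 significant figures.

k = ln2 / t½ = 0.693147 / 3.18 = 0.2180 h⁻¹
CL = k × Vd = 0.2180 × 341 = 74.34 L/h

74.3 L/h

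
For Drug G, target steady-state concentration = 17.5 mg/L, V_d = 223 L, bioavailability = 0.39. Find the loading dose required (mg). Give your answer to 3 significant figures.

LD = Css × Vd / F = 17.5 × 223 / 0.39 = 10010 mg

10000 mg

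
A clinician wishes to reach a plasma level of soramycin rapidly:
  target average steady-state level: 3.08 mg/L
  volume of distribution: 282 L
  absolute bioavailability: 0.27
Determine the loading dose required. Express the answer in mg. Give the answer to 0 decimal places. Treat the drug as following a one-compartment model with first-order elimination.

LD = Css × Vd / F = 3.08 × 282 / 0.27 = 3217 mg

3217 mg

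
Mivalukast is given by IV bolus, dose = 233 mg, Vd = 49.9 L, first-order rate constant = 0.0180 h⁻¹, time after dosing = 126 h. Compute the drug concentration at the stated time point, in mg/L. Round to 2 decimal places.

0.48 mg/L

C₀ = Dose / Vd = 233.0 / 49.9 = 4.669 mg/L
C = C₀ · e^(−k·t) = 4.669 × e^(−0.01800 × 126)
  = 4.669 × 0.1035 = 0.4832 mg/L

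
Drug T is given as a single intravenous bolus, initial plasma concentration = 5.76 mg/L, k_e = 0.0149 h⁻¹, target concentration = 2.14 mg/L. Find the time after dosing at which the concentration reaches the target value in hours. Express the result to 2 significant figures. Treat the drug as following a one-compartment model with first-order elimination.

66 h

t = ln(C₀ / C) / k = ln(5.760 / 2.14) / 0.01490
  = ln(2.692) / 0.01490 = 0.9903 / 0.01490 = 66.46 h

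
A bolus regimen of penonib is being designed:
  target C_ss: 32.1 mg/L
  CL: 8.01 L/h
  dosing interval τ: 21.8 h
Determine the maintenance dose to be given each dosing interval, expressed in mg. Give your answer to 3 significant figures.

5610 mg

At steady state, Dose/τ = Css × CL.
Dose = Css × CL × τ = 32.1 × 8.010 × 21.8 = 5605 mg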